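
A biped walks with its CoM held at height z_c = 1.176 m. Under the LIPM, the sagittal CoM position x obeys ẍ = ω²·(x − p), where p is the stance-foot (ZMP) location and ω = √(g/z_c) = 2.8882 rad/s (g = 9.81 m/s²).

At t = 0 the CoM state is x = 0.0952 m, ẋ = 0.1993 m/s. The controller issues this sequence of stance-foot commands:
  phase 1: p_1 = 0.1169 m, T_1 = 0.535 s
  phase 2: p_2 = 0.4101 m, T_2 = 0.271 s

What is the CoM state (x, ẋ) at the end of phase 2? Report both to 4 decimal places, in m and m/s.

phase 1: p=0.1169, T=0.535, ωT=1.545187, cosh=2.451060, sinh=2.237788; start (x,ẋ)=(0.095200, 0.199300) → end (x,ẋ)=(0.218130, 0.348245)
phase 2: p=0.4101, T=0.271, ωT=0.782702, cosh=1.322272, sinh=0.865103; start (x,ẋ)=(0.218130, 0.348245) → end (x,ẋ)=(0.260574, -0.019178)

x = 0.2606, ẋ = -0.0192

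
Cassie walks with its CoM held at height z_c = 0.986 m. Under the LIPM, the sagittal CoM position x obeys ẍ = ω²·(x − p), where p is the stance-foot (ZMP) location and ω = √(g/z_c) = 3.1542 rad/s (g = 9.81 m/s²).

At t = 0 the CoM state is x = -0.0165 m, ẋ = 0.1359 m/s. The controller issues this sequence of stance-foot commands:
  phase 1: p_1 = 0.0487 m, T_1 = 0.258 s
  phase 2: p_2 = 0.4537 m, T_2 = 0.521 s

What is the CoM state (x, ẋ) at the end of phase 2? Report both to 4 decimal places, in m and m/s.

phase 1: p=0.0487, T=0.258, ωT=0.813784, cosh=1.349804, sinh=0.906626; start (x,ẋ)=(-0.016500, 0.135900) → end (x,ẋ)=(-0.000245, -0.003013)
phase 2: p=0.4537, T=0.521, ωT=1.643338, cosh=2.682870, sinh=2.489537; start (x,ẋ)=(-0.000245, -0.003013) → end (x,ẋ)=(-0.766553, -3.572683)

x = -0.7666, ẋ = -3.5727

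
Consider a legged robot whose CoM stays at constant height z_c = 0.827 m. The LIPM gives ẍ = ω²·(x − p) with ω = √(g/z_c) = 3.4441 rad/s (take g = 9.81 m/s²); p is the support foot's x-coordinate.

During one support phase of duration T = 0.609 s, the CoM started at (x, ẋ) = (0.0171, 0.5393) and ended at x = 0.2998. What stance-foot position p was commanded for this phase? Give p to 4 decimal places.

ωT = 3.4441·0.609 = 2.097457; cosh(ωT) = 4.134099, sinh(ωT) = 4.011330
x(T) = p + (x₀−p)·cosh(ωT) + (ẋ₀/ω)·sinh(ωT) ⇒ p·(1 − cosh) = x(T) − x₀·cosh − (ẋ₀/ω)·sinh
numerator   = 0.2998 − (0.0171)·4.134099 − (0.5393/3.4441)·4.011330 = -0.399014
denominator = 1 − 4.134099 = -3.134099
p = -0.399014 / -3.134099 = 0.1273

p = 0.1273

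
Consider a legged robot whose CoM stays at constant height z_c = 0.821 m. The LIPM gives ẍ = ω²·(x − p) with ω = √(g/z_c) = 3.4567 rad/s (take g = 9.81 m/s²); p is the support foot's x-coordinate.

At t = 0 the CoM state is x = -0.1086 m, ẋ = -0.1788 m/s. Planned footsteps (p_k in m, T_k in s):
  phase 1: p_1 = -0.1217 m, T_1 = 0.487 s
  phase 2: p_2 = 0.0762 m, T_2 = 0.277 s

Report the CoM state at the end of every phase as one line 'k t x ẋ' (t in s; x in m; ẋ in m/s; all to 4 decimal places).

1 0.4870 -0.2197 -0.3802
2 0.7640 -0.4881 -1.7041

phase 1: p=-0.1217, T=0.487, ωT=1.683413, cosh=2.784819, sinh=2.599080; start (x,ẋ)=(-0.108600, -0.178800) → end (x,ẋ)=(-0.219658, -0.380232)
phase 2: p=0.0762, T=0.277, ωT=0.957506, cosh=1.494520, sinh=1.110671; start (x,ẋ)=(-0.219658, -0.380232) → end (x,ẋ)=(-0.488138, -1.704139)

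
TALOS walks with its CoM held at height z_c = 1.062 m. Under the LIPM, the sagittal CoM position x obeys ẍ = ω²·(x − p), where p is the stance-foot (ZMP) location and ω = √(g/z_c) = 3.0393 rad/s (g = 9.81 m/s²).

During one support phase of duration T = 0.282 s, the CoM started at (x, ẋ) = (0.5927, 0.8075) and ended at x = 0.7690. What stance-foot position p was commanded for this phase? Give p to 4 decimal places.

p = 0.7985

ωT = 3.0393·0.282 = 0.857083; cosh(ωT) = 1.390337, sinh(ωT) = 0.965939
x(T) = p + (x₀−p)·cosh(ωT) + (ẋ₀/ω)·sinh(ωT) ⇒ p·(1 − cosh) = x(T) − x₀·cosh − (ẋ₀/ω)·sinh
numerator   = 0.7690 − (0.5927)·1.390337 − (0.8075/3.0393)·0.965939 = -0.311690
denominator = 1 − 1.390337 = -0.390337
p = -0.311690 / -0.390337 = 0.7985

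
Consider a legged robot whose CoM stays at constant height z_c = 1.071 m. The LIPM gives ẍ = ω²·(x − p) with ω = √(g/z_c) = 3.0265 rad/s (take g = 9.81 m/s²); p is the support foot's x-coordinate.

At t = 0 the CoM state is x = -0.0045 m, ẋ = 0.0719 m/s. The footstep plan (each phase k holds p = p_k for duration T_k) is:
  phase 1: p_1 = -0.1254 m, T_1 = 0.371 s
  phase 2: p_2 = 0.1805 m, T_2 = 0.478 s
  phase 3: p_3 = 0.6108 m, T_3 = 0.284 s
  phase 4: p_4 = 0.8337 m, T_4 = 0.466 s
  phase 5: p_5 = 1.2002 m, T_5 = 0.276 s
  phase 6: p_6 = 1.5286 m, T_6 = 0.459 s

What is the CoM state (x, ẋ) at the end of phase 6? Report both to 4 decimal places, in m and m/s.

x = 2.0042, ẋ = 1.8417

phase 1: p=-0.1254, T=0.371, ωT=1.122831, cosh=1.699451, sinh=1.374094; start (x,ẋ)=(-0.004500, 0.071900) → end (x,ẋ)=(0.112708, 0.624977)
phase 2: p=0.1805, T=0.478, ωT=1.446667, cosh=2.242141, sinh=2.006788; start (x,ẋ)=(0.112708, 0.624977) → end (x,ẋ)=(0.442905, 0.989547)
phase 3: p=0.6108, T=0.284, ωT=0.859526, cosh=1.392702, sinh=0.969339; start (x,ẋ)=(0.442905, 0.989547) → end (x,ẋ)=(0.693908, 0.885588)
phase 4: p=0.8337, T=0.466, ωT=1.410349, cosh=2.170722, sinh=1.926664; start (x,ẋ)=(0.693908, 0.885588) → end (x,ẋ)=(1.094014, 1.107231)
phase 5: p=1.2002, T=0.276, ωT=0.835314, cosh=1.369638, sinh=0.935900; start (x,ẋ)=(1.094014, 1.107231) → end (x,ẋ)=(1.397158, 1.215732)
phase 6: p=1.5286, T=0.459, ωT=1.389163, cosh=2.130388, sinh=1.881105; start (x,ẋ)=(1.397158, 1.215732) → end (x,ẋ)=(2.004208, 1.841659)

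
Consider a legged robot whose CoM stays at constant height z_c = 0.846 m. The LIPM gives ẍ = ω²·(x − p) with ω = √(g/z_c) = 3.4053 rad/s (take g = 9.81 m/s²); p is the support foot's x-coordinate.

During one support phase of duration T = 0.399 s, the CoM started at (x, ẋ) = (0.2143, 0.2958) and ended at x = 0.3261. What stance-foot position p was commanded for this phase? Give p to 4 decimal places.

ωT = 3.4053·0.399 = 1.358715; cosh(ωT) = 2.074090, sinh(ωT) = 1.817099
x(T) = p + (x₀−p)·cosh(ωT) + (ẋ₀/ω)·sinh(ωT) ⇒ p·(1 − cosh) = x(T) − x₀·cosh − (ẋ₀/ω)·sinh
numerator   = 0.3261 − (0.2143)·2.074090 − (0.2958/3.4053)·1.817099 = -0.276219
denominator = 1 − 2.074090 = -1.074090
p = -0.276219 / -1.074090 = 0.2572

p = 0.2572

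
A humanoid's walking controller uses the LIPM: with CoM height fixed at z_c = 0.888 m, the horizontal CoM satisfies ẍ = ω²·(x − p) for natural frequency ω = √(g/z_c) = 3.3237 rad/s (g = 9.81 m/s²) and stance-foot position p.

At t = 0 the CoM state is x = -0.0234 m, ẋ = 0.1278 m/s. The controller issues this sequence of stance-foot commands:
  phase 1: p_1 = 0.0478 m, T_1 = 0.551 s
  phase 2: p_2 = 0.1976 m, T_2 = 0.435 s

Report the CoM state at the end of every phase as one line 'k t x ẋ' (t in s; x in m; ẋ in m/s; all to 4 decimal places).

phase 1: p=0.0478, T=0.551, ωT=1.831359, cosh=3.201279, sinh=3.041083; start (x,ẋ)=(-0.023400, 0.127800) → end (x,ẋ)=(-0.063198, -0.310541)
phase 2: p=0.1976, T=0.435, ωT=1.445809, cosh=2.240421, sinh=2.004866; start (x,ẋ)=(-0.063198, -0.310541) → end (x,ẋ)=(-0.574017, -2.433589)

1 0.5510 -0.0632 -0.3105
2 0.9860 -0.5740 -2.4336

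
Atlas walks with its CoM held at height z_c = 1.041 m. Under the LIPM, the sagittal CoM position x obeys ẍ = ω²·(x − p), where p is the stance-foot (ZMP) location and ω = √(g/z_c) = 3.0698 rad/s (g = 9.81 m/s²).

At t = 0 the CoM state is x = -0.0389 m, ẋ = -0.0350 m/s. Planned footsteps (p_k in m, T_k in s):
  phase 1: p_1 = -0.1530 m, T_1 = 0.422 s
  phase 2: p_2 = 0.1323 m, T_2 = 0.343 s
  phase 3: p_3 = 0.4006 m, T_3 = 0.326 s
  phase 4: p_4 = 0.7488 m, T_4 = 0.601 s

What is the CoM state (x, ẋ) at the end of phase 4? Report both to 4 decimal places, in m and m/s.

x = -0.4842, ẋ = -3.5527

phase 1: p=-0.1530, T=0.422, ωT=1.295456, cosh=1.963216, sinh=1.689443; start (x,ẋ)=(-0.038900, -0.035000) → end (x,ẋ)=(0.051741, 0.523039)
phase 2: p=0.1323, T=0.343, ωT=1.052941, cosh=1.607489, sinh=1.258580; start (x,ẋ)=(0.051741, 0.523039) → end (x,ẋ)=(0.217242, 0.529533)
phase 3: p=0.4006, T=0.326, ωT=1.000755, cosh=1.543968, sinh=1.176366; start (x,ẋ)=(0.217242, 0.529533) → end (x,ẋ)=(0.320421, 0.155436)
phase 4: p=0.7488, T=0.601, ωT=1.844950, cosh=3.242908, sinh=3.084874; start (x,ẋ)=(0.320421, 0.155436) → end (x,ẋ)=(-0.484195, -3.552664)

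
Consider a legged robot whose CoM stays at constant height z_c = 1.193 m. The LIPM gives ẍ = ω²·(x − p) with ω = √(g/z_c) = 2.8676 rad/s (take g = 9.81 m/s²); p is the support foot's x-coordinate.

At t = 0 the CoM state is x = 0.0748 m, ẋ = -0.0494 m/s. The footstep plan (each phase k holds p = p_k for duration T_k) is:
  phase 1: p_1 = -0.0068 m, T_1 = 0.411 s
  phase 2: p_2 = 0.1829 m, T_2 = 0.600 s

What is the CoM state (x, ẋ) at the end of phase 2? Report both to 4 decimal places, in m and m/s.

x = 0.2231, ẋ = 0.1971

phase 1: p=-0.0068, T=0.411, ωT=1.178584, cosh=1.778741, sinh=1.471027; start (x,ẋ)=(0.074800, -0.049400) → end (x,ẋ)=(0.113004, 0.256345)
phase 2: p=0.1829, T=0.600, ωT=1.720560, cosh=2.883311, sinh=2.704345; start (x,ẋ)=(0.113004, 0.256345) → end (x,ẋ)=(0.223119, 0.197080)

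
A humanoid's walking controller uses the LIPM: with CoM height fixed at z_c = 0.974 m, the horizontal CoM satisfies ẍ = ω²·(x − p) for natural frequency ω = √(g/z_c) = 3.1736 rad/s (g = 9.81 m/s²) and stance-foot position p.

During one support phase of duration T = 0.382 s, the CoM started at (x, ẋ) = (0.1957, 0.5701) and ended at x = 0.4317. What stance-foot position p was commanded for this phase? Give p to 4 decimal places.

p = 0.2429

ωT = 3.1736·0.382 = 1.212315; cosh(ωT) = 1.829383, sinh(ωT) = 1.531875
x(T) = p + (x₀−p)·cosh(ωT) + (ẋ₀/ω)·sinh(ωT) ⇒ p·(1 − cosh) = x(T) − x₀·cosh − (ẋ₀/ω)·sinh
numerator   = 0.4317 − (0.1957)·1.829383 − (0.5701/3.1736)·1.531875 = -0.201494
denominator = 1 − 1.829383 = -0.829383
p = -0.201494 / -0.829383 = 0.2429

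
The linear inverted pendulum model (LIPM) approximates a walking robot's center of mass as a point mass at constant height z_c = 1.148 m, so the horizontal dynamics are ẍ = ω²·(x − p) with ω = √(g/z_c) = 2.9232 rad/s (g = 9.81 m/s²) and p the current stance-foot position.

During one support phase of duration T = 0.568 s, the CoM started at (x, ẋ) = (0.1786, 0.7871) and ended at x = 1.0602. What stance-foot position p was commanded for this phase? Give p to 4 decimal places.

ωT = 2.9232·0.568 = 1.660378; cosh(ωT) = 2.725682, sinh(ωT) = 2.535615
x(T) = p + (x₀−p)·cosh(ωT) + (ẋ₀/ω)·sinh(ωT) ⇒ p·(1 − cosh) = x(T) − x₀·cosh − (ẋ₀/ω)·sinh
numerator   = 1.0602 − (0.1786)·2.725682 − (0.7871/2.9232)·2.535615 = -0.109346
denominator = 1 − 2.725682 = -1.725682
p = -0.109346 / -1.725682 = 0.0634

p = 0.0634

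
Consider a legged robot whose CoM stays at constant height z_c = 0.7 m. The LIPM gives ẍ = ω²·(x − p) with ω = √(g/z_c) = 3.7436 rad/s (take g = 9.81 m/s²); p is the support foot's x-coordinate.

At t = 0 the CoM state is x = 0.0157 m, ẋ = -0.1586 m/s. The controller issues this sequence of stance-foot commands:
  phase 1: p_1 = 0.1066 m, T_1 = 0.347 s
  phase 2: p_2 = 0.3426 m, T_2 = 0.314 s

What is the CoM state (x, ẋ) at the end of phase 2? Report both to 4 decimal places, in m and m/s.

phase 1: p=0.1066, T=0.347, ωT=1.299029, cosh=1.969266, sinh=1.696470; start (x,ẋ)=(0.015700, -0.158600) → end (x,ẋ)=(-0.144278, -0.889623)
phase 2: p=0.3426, T=0.314, ωT=1.175490, cosh=1.774199, sinh=1.465532; start (x,ẋ)=(-0.144278, -0.889623) → end (x,ẋ)=(-0.869486, -4.249561)

x = -0.8695, ẋ = -4.2496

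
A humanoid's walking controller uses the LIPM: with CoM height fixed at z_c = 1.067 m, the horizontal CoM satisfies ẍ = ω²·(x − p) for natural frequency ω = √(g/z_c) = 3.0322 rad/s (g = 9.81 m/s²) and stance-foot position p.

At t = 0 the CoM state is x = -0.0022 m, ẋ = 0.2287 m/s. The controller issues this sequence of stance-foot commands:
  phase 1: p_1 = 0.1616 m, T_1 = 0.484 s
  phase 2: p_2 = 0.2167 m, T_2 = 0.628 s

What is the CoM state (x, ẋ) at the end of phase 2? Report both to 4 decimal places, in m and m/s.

phase 1: p=0.1616, T=0.484, ωT=1.467585, cosh=2.284613, sinh=2.054131; start (x,ẋ)=(-0.002200, 0.228700) → end (x,ẋ)=(-0.057689, -0.497743)
phase 2: p=0.2167, T=0.628, ωT=1.904222, cosh=3.431559, sinh=3.282620; start (x,ẋ)=(-0.057689, -0.497743) → end (x,ẋ)=(-1.263733, -4.439185)

x = -1.2637, ẋ = -4.4392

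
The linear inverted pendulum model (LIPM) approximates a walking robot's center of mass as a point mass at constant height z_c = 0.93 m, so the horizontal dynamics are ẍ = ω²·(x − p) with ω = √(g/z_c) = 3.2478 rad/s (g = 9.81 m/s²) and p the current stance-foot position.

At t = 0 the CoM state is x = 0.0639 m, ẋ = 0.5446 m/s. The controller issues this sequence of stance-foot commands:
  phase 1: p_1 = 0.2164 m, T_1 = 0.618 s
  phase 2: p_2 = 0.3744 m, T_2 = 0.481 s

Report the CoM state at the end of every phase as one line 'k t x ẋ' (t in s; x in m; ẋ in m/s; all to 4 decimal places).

phase 1: p=0.2164, T=0.618, ωT=2.007140, cosh=3.788189, sinh=3.653817; start (x,ẋ)=(0.063900, 0.544600) → end (x,ẋ)=(0.251383, 0.253351)
phase 2: p=0.3744, T=0.481, ωT=1.562192, cosh=2.489470, sinh=2.279794; start (x,ẋ)=(0.251383, 0.253351) → end (x,ẋ)=(0.245993, -0.280146)

1 0.6180 0.2514 0.2534
2 1.0990 0.2460 -0.2801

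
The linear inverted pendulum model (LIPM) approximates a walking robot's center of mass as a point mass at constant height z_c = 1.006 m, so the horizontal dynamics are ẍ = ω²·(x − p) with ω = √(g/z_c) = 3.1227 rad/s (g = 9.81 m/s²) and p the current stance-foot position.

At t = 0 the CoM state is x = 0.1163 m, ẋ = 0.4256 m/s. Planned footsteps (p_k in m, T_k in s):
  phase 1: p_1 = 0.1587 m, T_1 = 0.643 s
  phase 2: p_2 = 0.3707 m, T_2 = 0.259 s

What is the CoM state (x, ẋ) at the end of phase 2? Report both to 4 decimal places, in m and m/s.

phase 1: p=0.1587, T=0.643, ωT=2.007896, cosh=3.790951, sinh=3.656680; start (x,ẋ)=(0.116300, 0.425600) → end (x,ẋ)=(0.496341, 1.129275)
phase 2: p=0.3707, T=0.259, ωT=0.808779, cosh=1.345284, sinh=0.899882; start (x,ẋ)=(0.496341, 1.129275) → end (x,ẋ)=(0.865151, 1.872255)

x = 0.8652, ẋ = 1.8723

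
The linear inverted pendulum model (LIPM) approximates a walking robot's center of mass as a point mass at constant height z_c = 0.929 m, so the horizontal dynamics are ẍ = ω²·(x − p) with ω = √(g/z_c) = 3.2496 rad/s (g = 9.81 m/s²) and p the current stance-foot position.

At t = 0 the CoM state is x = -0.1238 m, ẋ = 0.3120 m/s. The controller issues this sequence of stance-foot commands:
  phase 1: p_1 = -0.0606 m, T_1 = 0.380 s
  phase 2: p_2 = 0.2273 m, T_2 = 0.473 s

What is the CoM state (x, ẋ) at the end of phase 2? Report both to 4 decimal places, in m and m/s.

phase 1: p=-0.0606, T=0.380, ωT=1.234848, cosh=1.864367, sinh=1.573488; start (x,ẋ)=(-0.123800, 0.312000) → end (x,ẋ)=(-0.027355, 0.258528)
phase 2: p=0.2273, T=0.473, ωT=1.537061, cosh=2.432956, sinh=2.217944; start (x,ẋ)=(-0.027355, 0.258528) → end (x,ẋ)=(-0.215811, -1.206418)

x = -0.2158, ẋ = -1.2064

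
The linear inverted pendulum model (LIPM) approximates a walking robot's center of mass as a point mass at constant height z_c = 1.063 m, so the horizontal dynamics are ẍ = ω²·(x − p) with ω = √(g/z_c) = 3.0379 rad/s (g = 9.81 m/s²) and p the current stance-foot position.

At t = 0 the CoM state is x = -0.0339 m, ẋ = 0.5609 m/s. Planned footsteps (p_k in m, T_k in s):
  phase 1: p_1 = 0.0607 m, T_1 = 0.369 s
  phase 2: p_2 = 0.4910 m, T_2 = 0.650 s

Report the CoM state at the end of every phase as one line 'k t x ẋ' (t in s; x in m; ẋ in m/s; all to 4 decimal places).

phase 1: p=0.0607, T=0.369, ωT=1.120985, cosh=1.696917, sinh=1.370958; start (x,ẋ)=(-0.033900, 0.560900) → end (x,ẋ)=(0.153297, 0.557807)
phase 2: p=0.4910, T=0.650, ωT=1.974635, cosh=3.671401, sinh=3.532589; start (x,ẋ)=(0.153297, 0.557807) → end (x,ẋ)=(-0.100202, -1.576173)

1 0.3690 0.1533 0.5578
2 1.0190 -0.1002 -1.5762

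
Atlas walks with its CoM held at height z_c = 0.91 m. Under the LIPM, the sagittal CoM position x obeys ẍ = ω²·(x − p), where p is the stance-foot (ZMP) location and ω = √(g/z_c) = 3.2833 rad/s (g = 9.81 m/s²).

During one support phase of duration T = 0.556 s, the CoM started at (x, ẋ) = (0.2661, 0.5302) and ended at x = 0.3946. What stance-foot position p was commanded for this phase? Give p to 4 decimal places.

ωT = 3.2833·0.556 = 1.825515; cosh(ωT) = 3.183562, sinh(ωT) = 3.022427
x(T) = p + (x₀−p)·cosh(ωT) + (ẋ₀/ω)·sinh(ωT) ⇒ p·(1 − cosh) = x(T) − x₀·cosh − (ẋ₀/ω)·sinh
numerator   = 0.3946 − (0.2661)·3.183562 − (0.5302/3.2833)·3.022427 = -0.940619
denominator = 1 − 3.183562 = -2.183562
p = -0.940619 / -2.183562 = 0.4308

p = 0.4308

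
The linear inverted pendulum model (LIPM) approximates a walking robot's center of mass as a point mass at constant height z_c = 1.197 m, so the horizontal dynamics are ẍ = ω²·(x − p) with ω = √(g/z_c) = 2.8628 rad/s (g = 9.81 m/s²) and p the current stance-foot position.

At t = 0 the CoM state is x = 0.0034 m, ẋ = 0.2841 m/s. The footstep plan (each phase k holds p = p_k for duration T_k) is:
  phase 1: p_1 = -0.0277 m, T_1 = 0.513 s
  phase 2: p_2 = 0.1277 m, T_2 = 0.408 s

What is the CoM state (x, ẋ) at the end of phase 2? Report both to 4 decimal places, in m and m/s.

phase 1: p=-0.0277, T=0.513, ωT=1.468616, cosh=2.286733, sinh=2.056489; start (x,ẋ)=(0.003400, 0.284100) → end (x,ẋ)=(0.247500, 0.832756)
phase 2: p=0.1277, T=0.408, ωT=1.168022, cosh=1.763304, sinh=1.452323; start (x,ẋ)=(0.247500, 0.832756) → end (x,ẋ)=(0.761409, 1.966498)

x = 0.7614, ẋ = 1.9665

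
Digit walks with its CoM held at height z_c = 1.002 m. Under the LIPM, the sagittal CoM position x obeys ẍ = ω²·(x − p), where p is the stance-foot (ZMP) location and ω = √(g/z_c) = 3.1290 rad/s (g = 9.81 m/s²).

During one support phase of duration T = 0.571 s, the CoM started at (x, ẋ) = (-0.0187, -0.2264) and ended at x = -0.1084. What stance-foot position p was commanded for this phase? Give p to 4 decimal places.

ωT = 3.1290·0.571 = 1.786659; cosh(ωT) = 3.068497, sinh(ωT) = 2.900978
x(T) = p + (x₀−p)·cosh(ωT) + (ẋ₀/ω)·sinh(ωT) ⇒ p·(1 − cosh) = x(T) − x₀·cosh − (ẋ₀/ω)·sinh
numerator   = -0.1084 − (-0.0187)·3.068497 − (-0.2264/3.1290)·2.900978 = 0.158882
denominator = 1 − 3.068497 = -2.068497
p = 0.158882 / -2.068497 = -0.0768

p = -0.0768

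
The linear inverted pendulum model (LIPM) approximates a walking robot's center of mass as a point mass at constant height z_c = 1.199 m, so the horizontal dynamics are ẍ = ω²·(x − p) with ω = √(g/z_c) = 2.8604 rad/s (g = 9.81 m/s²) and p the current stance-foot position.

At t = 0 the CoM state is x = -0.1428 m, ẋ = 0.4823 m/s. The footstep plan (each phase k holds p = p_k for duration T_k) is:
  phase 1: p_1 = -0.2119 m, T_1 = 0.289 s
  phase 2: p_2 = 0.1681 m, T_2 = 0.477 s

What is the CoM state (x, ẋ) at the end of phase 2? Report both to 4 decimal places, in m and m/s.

x = 0.4336, ẋ = 1.0689

phase 1: p=-0.2119, T=0.289, ωT=0.826656, cosh=1.361586, sinh=0.924076; start (x,ẋ)=(-0.142800, 0.482300) → end (x,ẋ)=(0.037997, 0.839340)
phase 2: p=0.1681, T=0.477, ωT=1.364411, cosh=2.084474, sinh=1.828943; start (x,ẋ)=(0.037997, 0.839340) → end (x,ẋ)=(0.433578, 1.068945)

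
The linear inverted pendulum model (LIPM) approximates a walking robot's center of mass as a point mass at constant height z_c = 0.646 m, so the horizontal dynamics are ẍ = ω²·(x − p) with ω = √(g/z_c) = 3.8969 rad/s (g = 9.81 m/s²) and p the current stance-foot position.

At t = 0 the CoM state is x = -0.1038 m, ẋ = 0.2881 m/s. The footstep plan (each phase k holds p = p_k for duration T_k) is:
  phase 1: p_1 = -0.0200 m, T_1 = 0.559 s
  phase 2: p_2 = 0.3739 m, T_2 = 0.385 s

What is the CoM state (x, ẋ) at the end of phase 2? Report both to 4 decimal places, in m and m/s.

phase 1: p=-0.0200, T=0.559, ωT=2.178367, cosh=4.472550, sinh=4.359323; start (x,ẋ)=(-0.103800, 0.288100) → end (x,ẋ)=(-0.072512, -0.135040)
phase 2: p=0.3739, T=0.385, ωT=1.500306, cosh=2.353062, sinh=2.130001; start (x,ẋ)=(-0.072512, -0.135040) → end (x,ẋ)=(-0.750348, -4.023159)

x = -0.7503, ẋ = -4.0232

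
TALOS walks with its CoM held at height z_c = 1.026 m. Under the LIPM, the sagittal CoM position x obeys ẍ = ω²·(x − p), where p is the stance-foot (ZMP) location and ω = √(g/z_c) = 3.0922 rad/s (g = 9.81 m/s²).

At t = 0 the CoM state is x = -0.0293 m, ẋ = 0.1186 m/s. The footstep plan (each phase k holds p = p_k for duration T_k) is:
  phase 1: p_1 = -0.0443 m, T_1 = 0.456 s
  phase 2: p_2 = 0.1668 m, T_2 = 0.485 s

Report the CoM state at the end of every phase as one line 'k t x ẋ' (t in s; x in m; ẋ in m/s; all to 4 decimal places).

1 0.4560 0.0621 0.3467
2 0.9410 0.1593 0.1264

phase 1: p=-0.0443, T=0.456, ωT=1.410043, cosh=2.170133, sinh=1.926000; start (x,ẋ)=(-0.029300, 0.118600) → end (x,ẋ)=(0.062123, 0.346711)
phase 2: p=0.1668, T=0.485, ωT=1.499717, cosh=2.351807, sinh=2.128614; start (x,ẋ)=(0.062123, 0.346711) → end (x,ẋ)=(0.159289, 0.126403)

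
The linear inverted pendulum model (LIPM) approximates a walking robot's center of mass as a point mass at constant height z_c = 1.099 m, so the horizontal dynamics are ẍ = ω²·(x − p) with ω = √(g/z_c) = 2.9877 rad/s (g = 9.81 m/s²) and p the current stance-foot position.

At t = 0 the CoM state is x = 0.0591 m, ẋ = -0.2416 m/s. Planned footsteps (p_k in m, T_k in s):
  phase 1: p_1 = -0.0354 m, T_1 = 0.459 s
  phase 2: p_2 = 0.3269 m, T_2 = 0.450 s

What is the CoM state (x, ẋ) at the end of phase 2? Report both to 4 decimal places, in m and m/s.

phase 1: p=-0.0354, T=0.459, ωT=1.371354, cosh=2.097224, sinh=1.843460; start (x,ẋ)=(0.059100, -0.241600) → end (x,ẋ)=(0.013716, 0.013789)
phase 2: p=0.3269, T=0.450, ωT=1.344465, cosh=2.048406, sinh=1.787727; start (x,ẋ)=(0.013716, 0.013789) → end (x,ẋ)=(-0.306376, -1.644528)

x = -0.3064, ẋ = -1.6445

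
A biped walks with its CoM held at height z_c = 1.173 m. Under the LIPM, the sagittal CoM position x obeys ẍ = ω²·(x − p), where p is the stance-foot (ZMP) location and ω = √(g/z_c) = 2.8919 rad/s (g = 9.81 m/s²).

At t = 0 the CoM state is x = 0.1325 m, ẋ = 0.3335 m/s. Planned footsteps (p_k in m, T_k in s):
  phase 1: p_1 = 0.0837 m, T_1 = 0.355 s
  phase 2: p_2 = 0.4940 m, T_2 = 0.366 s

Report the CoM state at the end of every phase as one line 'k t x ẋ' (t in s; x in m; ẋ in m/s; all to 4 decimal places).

phase 1: p=0.0837, T=0.355, ωT=1.026625, cosh=1.574920, sinh=1.216706; start (x,ẋ)=(0.132500, 0.333500) → end (x,ẋ)=(0.300869, 0.696943)
phase 2: p=0.4940, T=0.366, ωT=1.058435, cosh=1.614428, sinh=1.267430; start (x,ẋ)=(0.300869, 0.696943) → end (x,ẋ)=(0.487653, 0.417287)

1 0.3550 0.3009 0.6969
2 0.7210 0.4877 0.4173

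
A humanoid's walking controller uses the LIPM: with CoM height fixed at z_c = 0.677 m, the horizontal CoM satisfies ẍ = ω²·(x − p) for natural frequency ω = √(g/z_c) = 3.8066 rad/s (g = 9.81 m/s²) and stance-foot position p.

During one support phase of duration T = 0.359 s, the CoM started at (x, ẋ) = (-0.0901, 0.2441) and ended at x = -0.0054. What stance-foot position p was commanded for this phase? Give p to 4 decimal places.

p = -0.0599

ωT = 3.8066·0.359 = 1.366569; cosh(ωT) = 2.088427, sinh(ωT) = 1.833447
x(T) = p + (x₀−p)·cosh(ωT) + (ẋ₀/ω)·sinh(ωT) ⇒ p·(1 − cosh) = x(T) − x₀·cosh − (ẋ₀/ω)·sinh
numerator   = -0.0054 − (-0.0901)·2.088427 − (0.2441/3.8066)·1.833447 = 0.065197
denominator = 1 − 2.088427 = -1.088427
p = 0.065197 / -1.088427 = -0.0599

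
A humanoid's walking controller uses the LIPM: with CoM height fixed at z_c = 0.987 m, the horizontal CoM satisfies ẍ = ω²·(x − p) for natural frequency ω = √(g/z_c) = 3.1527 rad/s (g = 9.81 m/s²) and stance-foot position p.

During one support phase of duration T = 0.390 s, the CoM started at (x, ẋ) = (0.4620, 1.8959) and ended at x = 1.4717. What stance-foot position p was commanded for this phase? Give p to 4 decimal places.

ωT = 3.1527·0.390 = 1.229553; cosh(ωT) = 1.856062, sinh(ωT) = 1.563639
x(T) = p + (x₀−p)·cosh(ωT) + (ẋ₀/ω)·sinh(ωT) ⇒ p·(1 − cosh) = x(T) − x₀·cosh − (ẋ₀/ω)·sinh
numerator   = 1.4717 − (0.4620)·1.856062 − (1.8959/3.1527)·1.563639 = -0.326107
denominator = 1 − 1.856062 = -0.856062
p = -0.326107 / -0.856062 = 0.3809

p = 0.3809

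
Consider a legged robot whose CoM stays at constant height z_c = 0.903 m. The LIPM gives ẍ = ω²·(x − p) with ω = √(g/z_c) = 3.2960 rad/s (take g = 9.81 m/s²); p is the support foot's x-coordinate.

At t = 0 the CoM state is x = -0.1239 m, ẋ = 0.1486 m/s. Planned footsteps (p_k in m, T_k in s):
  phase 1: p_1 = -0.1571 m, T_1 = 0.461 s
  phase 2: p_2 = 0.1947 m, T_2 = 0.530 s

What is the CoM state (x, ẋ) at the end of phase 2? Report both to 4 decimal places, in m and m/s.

x = 0.1809, ẋ = 0.1580

phase 1: p=-0.1571, T=0.461, ωT=1.519456, cosh=2.394285, sinh=2.175454; start (x,ẋ)=(-0.123900, 0.148600) → end (x,ẋ)=(0.020470, 0.593845)
phase 2: p=0.1947, T=0.530, ωT=1.746880, cosh=2.955497, sinh=2.781180; start (x,ẋ)=(0.020470, 0.593845) → end (x,ẋ)=(0.180854, 0.157984)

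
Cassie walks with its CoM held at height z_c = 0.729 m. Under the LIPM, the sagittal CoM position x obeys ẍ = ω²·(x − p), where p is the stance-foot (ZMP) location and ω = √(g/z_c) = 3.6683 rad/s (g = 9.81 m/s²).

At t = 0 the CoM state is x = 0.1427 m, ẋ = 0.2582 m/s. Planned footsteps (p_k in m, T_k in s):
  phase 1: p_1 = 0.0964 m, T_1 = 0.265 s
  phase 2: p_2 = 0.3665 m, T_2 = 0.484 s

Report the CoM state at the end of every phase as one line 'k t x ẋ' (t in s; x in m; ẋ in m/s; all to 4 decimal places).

phase 1: p=0.0964, T=0.265, ωT=0.972100, cosh=1.510888, sinh=1.132600; start (x,ẋ)=(0.142700, 0.258200) → end (x,ẋ)=(0.246074, 0.582475)
phase 2: p=0.3665, T=0.484, ωT=1.775457, cosh=3.036193, sinh=2.866787; start (x,ẋ)=(0.246074, 0.582475) → end (x,ẋ)=(0.456070, 0.502081)

1 0.2650 0.2461 0.5825
2 0.7490 0.4561 0.5021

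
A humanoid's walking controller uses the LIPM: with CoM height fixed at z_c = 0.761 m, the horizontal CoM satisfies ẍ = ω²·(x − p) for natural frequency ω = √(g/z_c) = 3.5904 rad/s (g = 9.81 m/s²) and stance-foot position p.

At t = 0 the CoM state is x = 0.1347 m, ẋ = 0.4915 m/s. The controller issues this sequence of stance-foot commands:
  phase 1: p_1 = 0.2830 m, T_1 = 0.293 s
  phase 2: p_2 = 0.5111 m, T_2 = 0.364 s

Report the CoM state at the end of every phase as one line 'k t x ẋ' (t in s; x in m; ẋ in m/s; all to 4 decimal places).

phase 1: p=0.2830, T=0.293, ωT=1.051987, cosh=1.606289, sinh=1.257046; start (x,ẋ)=(0.134700, 0.491500) → end (x,ẋ)=(0.216868, 0.120169)
phase 2: p=0.5111, T=0.364, ωT=1.306906, cosh=1.982690, sinh=1.712033; start (x,ẋ)=(0.216868, 0.120169) → end (x,ẋ)=(-0.014970, -1.570353)

1 0.2930 0.2169 0.1202
2 0.6570 -0.0150 -1.5704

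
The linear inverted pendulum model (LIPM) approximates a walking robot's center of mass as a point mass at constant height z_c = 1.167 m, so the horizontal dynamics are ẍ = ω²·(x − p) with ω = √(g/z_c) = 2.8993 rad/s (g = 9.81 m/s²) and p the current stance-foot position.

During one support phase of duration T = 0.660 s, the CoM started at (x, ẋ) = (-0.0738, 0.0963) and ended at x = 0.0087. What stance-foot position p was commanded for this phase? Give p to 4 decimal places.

ωT = 2.8993·0.660 = 1.913538; cosh(ωT) = 3.462290, sinh(ωT) = 3.314733
x(T) = p + (x₀−p)·cosh(ωT) + (ẋ₀/ω)·sinh(ωT) ⇒ p·(1 − cosh) = x(T) − x₀·cosh − (ẋ₀/ω)·sinh
numerator   = 0.0087 − (-0.0738)·3.462290 − (0.0963/2.8993)·3.314733 = 0.154118
denominator = 1 − 3.462290 = -2.462290
p = 0.154118 / -2.462290 = -0.0626

p = -0.0626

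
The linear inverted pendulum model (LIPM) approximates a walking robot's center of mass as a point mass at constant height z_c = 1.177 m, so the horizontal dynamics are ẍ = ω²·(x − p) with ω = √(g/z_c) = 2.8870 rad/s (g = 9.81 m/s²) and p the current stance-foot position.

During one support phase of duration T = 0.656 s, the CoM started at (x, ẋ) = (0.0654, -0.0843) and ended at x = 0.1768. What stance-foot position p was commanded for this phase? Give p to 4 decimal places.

p = -0.0206

ωT = 2.8870·0.656 = 1.893872; cosh(ωT) = 3.397768, sinh(ωT) = 3.247280
x(T) = p + (x₀−p)·cosh(ωT) + (ẋ₀/ω)·sinh(ωT) ⇒ p·(1 − cosh) = x(T) − x₀·cosh − (ẋ₀/ω)·sinh
numerator   = 0.1768 − (0.0654)·3.397768 − (-0.0843/2.8870)·3.247280 = 0.049406
denominator = 1 − 3.397768 = -2.397768
p = 0.049406 / -2.397768 = -0.0206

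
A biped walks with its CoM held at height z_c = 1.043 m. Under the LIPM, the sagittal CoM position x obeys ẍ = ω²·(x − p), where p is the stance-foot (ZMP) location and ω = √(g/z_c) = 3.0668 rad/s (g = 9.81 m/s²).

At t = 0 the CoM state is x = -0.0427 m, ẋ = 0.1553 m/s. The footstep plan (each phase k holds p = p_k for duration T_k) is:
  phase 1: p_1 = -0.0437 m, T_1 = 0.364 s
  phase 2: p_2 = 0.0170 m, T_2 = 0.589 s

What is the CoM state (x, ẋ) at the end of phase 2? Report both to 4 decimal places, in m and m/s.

x = 0.3059, ẋ = 0.9248

phase 1: p=-0.0437, T=0.364, ωT=1.116315, cosh=1.690533, sinh=1.363049; start (x,ẋ)=(-0.042700, 0.155300) → end (x,ẋ)=(0.027014, 0.266720)
phase 2: p=0.0170, T=0.589, ωT=1.806345, cosh=3.126205, sinh=2.961951; start (x,ẋ)=(0.027014, 0.266720) → end (x,ẋ)=(0.305907, 0.924786)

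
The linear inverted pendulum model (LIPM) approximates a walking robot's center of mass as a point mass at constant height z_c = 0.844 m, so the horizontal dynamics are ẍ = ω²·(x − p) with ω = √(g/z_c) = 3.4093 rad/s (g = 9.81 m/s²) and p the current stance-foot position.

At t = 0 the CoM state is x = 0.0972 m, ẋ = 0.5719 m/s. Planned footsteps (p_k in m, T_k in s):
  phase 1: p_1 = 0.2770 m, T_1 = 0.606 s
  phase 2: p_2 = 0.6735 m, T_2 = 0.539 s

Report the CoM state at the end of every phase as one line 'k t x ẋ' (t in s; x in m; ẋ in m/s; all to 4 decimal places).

phase 1: p=0.2770, T=0.606, ωT=2.066036, cosh=4.010078, sinh=3.883391; start (x,ẋ)=(0.097200, 0.571900) → end (x,ẋ)=(0.207415, -0.087125)
phase 2: p=0.6735, T=0.539, ωT=1.837613, cosh=3.220361, sinh=3.061164; start (x,ẋ)=(0.207415, -0.087125) → end (x,ẋ)=(-0.905689, -5.144830)

1 0.6060 0.2074 -0.0871
2 1.1450 -0.9057 -5.1448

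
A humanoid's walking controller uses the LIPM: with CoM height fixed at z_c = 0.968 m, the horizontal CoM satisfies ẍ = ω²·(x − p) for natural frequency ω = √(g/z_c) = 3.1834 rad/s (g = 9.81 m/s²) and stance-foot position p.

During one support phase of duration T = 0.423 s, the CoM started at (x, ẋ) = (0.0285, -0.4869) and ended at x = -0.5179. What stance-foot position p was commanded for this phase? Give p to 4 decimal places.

p = 0.2873

ωT = 3.1834·0.423 = 1.346578; cosh(ωT) = 2.052189, sinh(ωT) = 1.792060
x(T) = p + (x₀−p)·cosh(ωT) + (ẋ₀/ω)·sinh(ωT) ⇒ p·(1 − cosh) = x(T) − x₀·cosh − (ẋ₀/ω)·sinh
numerator   = -0.5179 − (0.0285)·2.052189 − (-0.4869/3.1834)·1.792060 = -0.302292
denominator = 1 − 2.052189 = -1.052189
p = -0.302292 / -1.052189 = 0.2873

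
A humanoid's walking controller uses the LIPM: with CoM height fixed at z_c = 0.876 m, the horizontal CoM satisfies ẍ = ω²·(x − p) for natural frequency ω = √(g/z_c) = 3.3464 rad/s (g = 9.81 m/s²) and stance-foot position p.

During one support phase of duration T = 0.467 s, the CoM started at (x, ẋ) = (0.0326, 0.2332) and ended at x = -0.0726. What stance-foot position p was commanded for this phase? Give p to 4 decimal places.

ωT = 3.3464·0.467 = 1.562769; cosh(ωT) = 2.490785, sinh(ωT) = 2.281230
x(T) = p + (x₀−p)·cosh(ωT) + (ẋ₀/ω)·sinh(ωT) ⇒ p·(1 − cosh) = x(T) − x₀·cosh − (ẋ₀/ω)·sinh
numerator   = -0.0726 − (0.0326)·2.490785 − (0.2332/3.3464)·2.281230 = -0.312771
denominator = 1 − 2.490785 = -1.490785
p = -0.312771 / -1.490785 = 0.2098

p = 0.2098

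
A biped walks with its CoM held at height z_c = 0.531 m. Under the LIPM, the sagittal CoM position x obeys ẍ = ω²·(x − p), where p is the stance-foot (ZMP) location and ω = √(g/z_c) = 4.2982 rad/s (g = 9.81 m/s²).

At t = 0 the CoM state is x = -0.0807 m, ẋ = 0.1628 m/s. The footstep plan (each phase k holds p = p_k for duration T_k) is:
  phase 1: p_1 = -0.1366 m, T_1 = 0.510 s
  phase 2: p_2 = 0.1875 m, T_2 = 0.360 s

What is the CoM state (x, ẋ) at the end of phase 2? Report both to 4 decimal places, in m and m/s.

phase 1: p=-0.1366, T=0.510, ωT=2.192082, cosh=4.532760, sinh=4.421076; start (x,ẋ)=(-0.080700, 0.162800) → end (x,ẋ)=(0.284235, 1.800182)
phase 2: p=0.1875, T=0.360, ωT=1.547352, cosh=2.455911, sinh=2.243100; start (x,ẋ)=(0.284235, 1.800182) → end (x,ẋ)=(1.364534, 5.353741)

x = 1.3645, ẋ = 5.3537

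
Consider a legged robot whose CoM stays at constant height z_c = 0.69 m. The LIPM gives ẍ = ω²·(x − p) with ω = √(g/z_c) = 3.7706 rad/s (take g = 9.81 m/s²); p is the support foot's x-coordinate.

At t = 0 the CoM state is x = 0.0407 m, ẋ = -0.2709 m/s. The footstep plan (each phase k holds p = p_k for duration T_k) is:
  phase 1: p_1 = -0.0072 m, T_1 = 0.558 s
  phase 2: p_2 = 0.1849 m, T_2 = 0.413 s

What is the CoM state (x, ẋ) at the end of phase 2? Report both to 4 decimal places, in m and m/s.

x = -0.7555, ẋ = -3.4048

phase 1: p=-0.0072, T=0.558, ωT=2.103995, cosh=4.160413, sinh=4.038445; start (x,ẋ)=(0.040700, -0.270900) → end (x,ẋ)=(-0.098060, -0.397665)
phase 2: p=0.1849, T=0.413, ωT=1.557258, cosh=2.478251, sinh=2.267538; start (x,ẋ)=(-0.098060, -0.397665) → end (x,ẋ)=(-0.755490, -3.404813)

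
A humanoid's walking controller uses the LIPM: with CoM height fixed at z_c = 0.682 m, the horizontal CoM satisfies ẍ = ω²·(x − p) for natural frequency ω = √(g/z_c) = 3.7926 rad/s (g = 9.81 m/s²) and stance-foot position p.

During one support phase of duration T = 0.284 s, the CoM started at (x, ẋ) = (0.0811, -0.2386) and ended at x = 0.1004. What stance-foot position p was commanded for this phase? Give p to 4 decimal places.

ωT = 3.7926·0.284 = 1.077098; cosh(ωT) = 1.638365, sinh(ωT) = 1.297783
x(T) = p + (x₀−p)·cosh(ωT) + (ẋ₀/ω)·sinh(ωT) ⇒ p·(1 − cosh) = x(T) − x₀·cosh − (ẋ₀/ω)·sinh
numerator   = 0.1004 − (0.0811)·1.638365 − (-0.2386/3.7926)·1.297783 = 0.049175
denominator = 1 − 1.638365 = -0.638365
p = 0.049175 / -0.638365 = -0.0770

p = -0.0770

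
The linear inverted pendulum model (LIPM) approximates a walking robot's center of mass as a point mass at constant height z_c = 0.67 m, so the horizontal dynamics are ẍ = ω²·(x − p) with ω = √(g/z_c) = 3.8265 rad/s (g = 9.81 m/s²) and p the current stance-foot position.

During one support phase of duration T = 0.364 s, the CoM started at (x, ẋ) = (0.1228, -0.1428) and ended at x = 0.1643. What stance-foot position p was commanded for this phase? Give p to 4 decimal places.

p = 0.0243

ωT = 3.8265·0.364 = 1.392846; cosh(ωT) = 2.137330, sinh(ωT) = 1.888963
x(T) = p + (x₀−p)·cosh(ωT) + (ẋ₀/ω)·sinh(ωT) ⇒ p·(1 − cosh) = x(T) − x₀·cosh − (ẋ₀/ω)·sinh
numerator   = 0.1643 − (0.1228)·2.137330 − (-0.1428/3.8265)·1.888963 = -0.027671
denominator = 1 − 2.137330 = -1.137330
p = -0.027671 / -1.137330 = 0.0243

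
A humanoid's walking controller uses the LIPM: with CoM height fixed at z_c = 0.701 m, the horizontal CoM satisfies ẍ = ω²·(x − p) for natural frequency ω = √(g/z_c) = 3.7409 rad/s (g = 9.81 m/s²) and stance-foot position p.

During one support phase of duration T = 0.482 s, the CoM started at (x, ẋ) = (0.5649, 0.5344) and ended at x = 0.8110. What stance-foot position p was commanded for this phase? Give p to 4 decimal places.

p = 0.6479

ωT = 3.7409·0.482 = 1.803114; cosh(ωT) = 3.116650, sinh(ωT) = 2.951865
x(T) = p + (x₀−p)·cosh(ωT) + (ẋ₀/ω)·sinh(ωT) ⇒ p·(1 − cosh) = x(T) − x₀·cosh − (ẋ₀/ω)·sinh
numerator   = 0.8110 − (0.5649)·3.116650 − (0.5344/3.7409)·2.951865 = -1.371279
denominator = 1 − 3.116650 = -2.116650
p = -1.371279 / -2.116650 = 0.6479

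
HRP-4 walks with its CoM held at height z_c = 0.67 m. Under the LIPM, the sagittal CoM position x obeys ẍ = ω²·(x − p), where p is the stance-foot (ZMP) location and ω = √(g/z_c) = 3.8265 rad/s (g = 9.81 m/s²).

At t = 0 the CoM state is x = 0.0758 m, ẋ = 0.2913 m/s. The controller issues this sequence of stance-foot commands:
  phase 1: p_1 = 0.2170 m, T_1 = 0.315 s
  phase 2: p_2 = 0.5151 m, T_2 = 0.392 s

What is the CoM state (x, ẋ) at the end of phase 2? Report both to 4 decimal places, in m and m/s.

phase 1: p=0.2170, T=0.315, ωT=1.205348, cosh=1.818753, sinh=1.519165; start (x,ẋ)=(0.075800, 0.291300) → end (x,ẋ)=(0.075842, -0.291005)
phase 2: p=0.5151, T=0.392, ωT=1.499988, cosh=2.352384, sinh=2.129251; start (x,ẋ)=(0.075842, -0.291005) → end (x,ẋ)=(-0.680134, -4.263449)

x = -0.6801, ẋ = -4.2634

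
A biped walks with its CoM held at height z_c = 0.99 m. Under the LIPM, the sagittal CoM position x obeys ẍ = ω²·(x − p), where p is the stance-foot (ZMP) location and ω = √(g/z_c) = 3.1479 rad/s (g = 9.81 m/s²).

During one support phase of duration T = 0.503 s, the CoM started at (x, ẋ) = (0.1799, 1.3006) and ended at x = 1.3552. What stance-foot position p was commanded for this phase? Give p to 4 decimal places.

p = 0.0425

ωT = 3.1479·0.503 = 1.583394; cosh(ωT) = 2.538369, sinh(ωT) = 2.333091
x(T) = p + (x₀−p)·cosh(ωT) + (ẋ₀/ω)·sinh(ωT) ⇒ p·(1 − cosh) = x(T) − x₀·cosh − (ẋ₀/ω)·sinh
numerator   = 1.3552 − (0.1799)·2.538369 − (1.3006/3.1479)·2.333091 = -0.065403
denominator = 1 − 2.538369 = -1.538369
p = -0.065403 / -1.538369 = 0.0425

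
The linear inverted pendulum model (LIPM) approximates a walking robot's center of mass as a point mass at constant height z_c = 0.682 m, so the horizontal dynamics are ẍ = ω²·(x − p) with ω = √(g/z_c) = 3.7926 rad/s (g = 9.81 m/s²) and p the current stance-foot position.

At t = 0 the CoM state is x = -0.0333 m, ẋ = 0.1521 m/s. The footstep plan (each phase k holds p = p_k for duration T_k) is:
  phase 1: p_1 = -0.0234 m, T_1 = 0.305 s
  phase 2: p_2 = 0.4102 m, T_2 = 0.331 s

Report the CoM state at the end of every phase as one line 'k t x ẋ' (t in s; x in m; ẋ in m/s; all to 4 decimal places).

1 0.3050 0.0168 0.2119
2 0.6360 -0.2461 -2.0034

phase 1: p=-0.0234, T=0.305, ωT=1.156743, cosh=1.747035, sinh=1.432526; start (x,ẋ)=(-0.033300, 0.152100) → end (x,ẋ)=(0.016755, 0.211937)
phase 2: p=0.4102, T=0.331, ωT=1.255351, cosh=1.897022, sinh=1.612046; start (x,ẋ)=(0.016755, 0.211937) → end (x,ẋ)=(-0.246090, -2.003413)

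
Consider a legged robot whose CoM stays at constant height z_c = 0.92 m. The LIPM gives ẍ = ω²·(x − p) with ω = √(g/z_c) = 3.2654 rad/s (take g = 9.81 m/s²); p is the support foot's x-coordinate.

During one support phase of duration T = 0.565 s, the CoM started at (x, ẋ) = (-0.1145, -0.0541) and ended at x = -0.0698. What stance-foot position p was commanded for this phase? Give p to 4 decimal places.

p = -0.1572

ωT = 3.2654·0.565 = 1.844951; cosh(ωT) = 3.242911, sinh(ωT) = 3.084878
x(T) = p + (x₀−p)·cosh(ωT) + (ẋ₀/ω)·sinh(ωT) ⇒ p·(1 − cosh) = x(T) − x₀·cosh − (ẋ₀/ω)·sinh
numerator   = -0.0698 − (-0.1145)·3.242911 − (-0.0541/3.2654)·3.084878 = 0.352623
denominator = 1 − 3.242911 = -2.242911
p = 0.352623 / -2.242911 = -0.1572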